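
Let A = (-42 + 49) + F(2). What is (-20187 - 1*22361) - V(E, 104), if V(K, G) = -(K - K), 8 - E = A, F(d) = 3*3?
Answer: -42548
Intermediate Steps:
F(d) = 9
A = 16 (A = (-42 + 49) + 9 = 7 + 9 = 16)
E = -8 (E = 8 - 1*16 = 8 - 16 = -8)
V(K, G) = 0 (V(K, G) = -1*0 = 0)
(-20187 - 1*22361) - V(E, 104) = (-20187 - 1*22361) - 1*0 = (-20187 - 22361) + 0 = -42548 + 0 = -42548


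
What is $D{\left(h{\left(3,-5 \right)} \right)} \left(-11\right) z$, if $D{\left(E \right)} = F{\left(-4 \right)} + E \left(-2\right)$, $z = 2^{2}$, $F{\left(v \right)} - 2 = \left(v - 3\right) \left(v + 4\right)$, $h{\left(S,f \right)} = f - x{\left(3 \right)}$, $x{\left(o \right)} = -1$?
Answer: $-440$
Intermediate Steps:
$h{\left(S,f \right)} = 1 + f$ ($h{\left(S,f \right)} = f - -1 = f + 1 = 1 + f$)
$F{\left(v \right)} = 2 + \left(-3 + v\right) \left(4 + v\right)$ ($F{\left(v \right)} = 2 + \left(v - 3\right) \left(v + 4\right) = 2 + \left(-3 + v\right) \left(4 + v\right)$)
$z = 4$
$D{\left(E \right)} = 2 - 2 E$ ($D{\left(E \right)} = \left(-10 - 4 + \left(-4\right)^{2}\right) + E \left(-2\right) = \left(-10 - 4 + 16\right) - 2 E = 2 - 2 E$)
$D{\left(h{\left(3,-5 \right)} \right)} \left(-11\right) z = \left(2 - 2 \left(1 - 5\right)\right) \left(-11\right) 4 = \left(2 - -8\right) \left(-11\right) 4 = \left(2 + 8\right) \left(-11\right) 4 = 10 \left(-11\right) 4 = \left(-110\right) 4 = -440$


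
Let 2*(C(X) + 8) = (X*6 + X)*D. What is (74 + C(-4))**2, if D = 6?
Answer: 324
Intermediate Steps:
C(X) = -8 + 21*X (C(X) = -8 + ((X*6 + X)*6)/2 = -8 + ((6*X + X)*6)/2 = -8 + ((7*X)*6)/2 = -8 + (42*X)/2 = -8 + 21*X)
(74 + C(-4))**2 = (74 + (-8 + 21*(-4)))**2 = (74 + (-8 - 84))**2 = (74 - 92)**2 = (-18)**2 = 324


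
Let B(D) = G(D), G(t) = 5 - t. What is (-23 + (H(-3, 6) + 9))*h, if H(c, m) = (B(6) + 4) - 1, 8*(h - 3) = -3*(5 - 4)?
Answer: -63/2 ≈ -31.500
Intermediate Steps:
B(D) = 5 - D
h = 21/8 (h = 3 + (-3*(5 - 4))/8 = 3 + (-3*1)/8 = 3 + (⅛)*(-3) = 3 - 3/8 = 21/8 ≈ 2.6250)
H(c, m) = 2 (H(c, m) = ((5 - 1*6) + 4) - 1 = ((5 - 6) + 4) - 1 = (-1 + 4) - 1 = 3 - 1 = 2)
(-23 + (H(-3, 6) + 9))*h = (-23 + (2 + 9))*(21/8) = (-23 + 11)*(21/8) = -12*21/8 = -63/2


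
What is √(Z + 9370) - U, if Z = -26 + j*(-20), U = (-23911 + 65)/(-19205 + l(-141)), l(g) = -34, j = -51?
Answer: -23846/19239 + 2*√2591 ≈ 100.56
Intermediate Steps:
U = 23846/19239 (U = (-23911 + 65)/(-19205 - 34) = -23846/(-19239) = -23846*(-1/19239) = 23846/19239 ≈ 1.2395)
Z = 994 (Z = -26 - 51*(-20) = -26 + 1020 = 994)
√(Z + 9370) - U = √(994 + 9370) - 1*23846/19239 = √10364 - 23846/19239 = 2*√2591 - 23846/19239 = -23846/19239 + 2*√2591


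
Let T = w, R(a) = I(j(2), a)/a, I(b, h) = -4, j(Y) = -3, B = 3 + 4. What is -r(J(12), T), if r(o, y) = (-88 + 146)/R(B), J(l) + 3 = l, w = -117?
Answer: 203/2 ≈ 101.50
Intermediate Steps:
B = 7
J(l) = -3 + l
R(a) = -4/a
T = -117
r(o, y) = -203/2 (r(o, y) = (-88 + 146)/((-4/7)) = 58/((-4*1/7)) = 58/(-4/7) = 58*(-7/4) = -203/2)
-r(J(12), T) = -1*(-203/2) = 203/2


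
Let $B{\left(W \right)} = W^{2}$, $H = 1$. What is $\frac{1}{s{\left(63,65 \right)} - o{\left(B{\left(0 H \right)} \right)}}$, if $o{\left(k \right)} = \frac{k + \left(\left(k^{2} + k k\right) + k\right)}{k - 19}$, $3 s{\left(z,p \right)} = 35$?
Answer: $\frac{3}{35} \approx 0.085714$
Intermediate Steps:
$s{\left(z,p \right)} = \frac{35}{3}$ ($s{\left(z,p \right)} = \frac{1}{3} \cdot 35 = \frac{35}{3}$)
$o{\left(k \right)} = \frac{2 k + 2 k^{2}}{-19 + k}$ ($o{\left(k \right)} = \frac{k + \left(\left(k^{2} + k^{2}\right) + k\right)}{-19 + k} = \frac{k + \left(2 k^{2} + k\right)}{-19 + k} = \frac{k + \left(k + 2 k^{2}\right)}{-19 + k} = \frac{2 k + 2 k^{2}}{-19 + k}$)
$\frac{1}{s{\left(63,65 \right)} - o{\left(B{\left(0 H \right)} \right)}} = \frac{1}{\frac{35}{3} - \frac{2 \left(0 \cdot 1\right)^{2} \left(1 + \left(0 \cdot 1\right)^{2}\right)}{-19 + \left(0 \cdot 1\right)^{2}}} = \frac{1}{\frac{35}{3} - \frac{2 \cdot 0^{2} \left(1 + 0^{2}\right)}{-19 + 0^{2}}} = \frac{1}{\frac{35}{3} - 2 \cdot 0 \frac{1}{-19 + 0} \left(1 + 0\right)} = \frac{1}{\frac{35}{3} - 2 \cdot 0 \frac{1}{-19} \cdot 1} = \frac{1}{\frac{35}{3} - 2 \cdot 0 \left(- \frac{1}{19}\right) 1} = \frac{1}{\frac{35}{3} - 0} = \frac{1}{\frac{35}{3} + 0} = \frac{1}{\frac{35}{3}} = \frac{3}{35}$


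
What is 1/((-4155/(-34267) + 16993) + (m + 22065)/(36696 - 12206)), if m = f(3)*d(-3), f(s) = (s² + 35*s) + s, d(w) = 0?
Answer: 167839766/2852272715099 ≈ 5.8844e-5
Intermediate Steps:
f(s) = s² + 36*s
m = 0 (m = (3*(36 + 3))*0 = (3*39)*0 = 117*0 = 0)
1/((-4155/(-34267) + 16993) + (m + 22065)/(36696 - 12206)) = 1/((-4155/(-34267) + 16993) + (0 + 22065)/(36696 - 12206)) = 1/((-4155*(-1/34267) + 16993) + 22065/24490) = 1/((4155/34267 + 16993) + 22065*(1/24490)) = 1/(582303286/34267 + 4413/4898) = 1/(2852272715099/167839766) = 167839766/2852272715099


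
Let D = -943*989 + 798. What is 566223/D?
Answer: -566223/931829 ≈ -0.60765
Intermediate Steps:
D = -931829 (D = -932627 + 798 = -931829)
566223/D = 566223/(-931829) = 566223*(-1/931829) = -566223/931829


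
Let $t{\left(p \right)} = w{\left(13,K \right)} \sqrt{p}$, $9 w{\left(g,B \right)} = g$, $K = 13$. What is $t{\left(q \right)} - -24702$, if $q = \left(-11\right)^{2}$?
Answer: $\frac{222461}{9} \approx 24718.0$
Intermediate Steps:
$w{\left(g,B \right)} = \frac{g}{9}$
$q = 121$
$t{\left(p \right)} = \frac{13 \sqrt{p}}{9}$ ($t{\left(p \right)} = \frac{1}{9} \cdot 13 \sqrt{p} = \frac{13 \sqrt{p}}{9}$)
$t{\left(q \right)} - -24702 = \frac{13 \sqrt{121}}{9} - -24702 = \frac{13}{9} \cdot 11 + 24702 = \frac{143}{9} + 24702 = \frac{222461}{9}$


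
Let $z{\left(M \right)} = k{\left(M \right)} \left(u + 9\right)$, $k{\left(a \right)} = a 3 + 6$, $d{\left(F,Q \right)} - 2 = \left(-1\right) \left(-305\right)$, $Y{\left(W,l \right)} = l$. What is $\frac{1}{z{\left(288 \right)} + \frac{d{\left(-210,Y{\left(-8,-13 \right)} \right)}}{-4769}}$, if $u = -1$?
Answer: $\frac{4769}{33191933} \approx 0.00014368$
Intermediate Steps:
$d{\left(F,Q \right)} = 307$ ($d{\left(F,Q \right)} = 2 - -305 = 2 + 305 = 307$)
$k{\left(a \right)} = 6 + 3 a$ ($k{\left(a \right)} = 3 a + 6 = 6 + 3 a$)
$z{\left(M \right)} = 48 + 24 M$ ($z{\left(M \right)} = \left(6 + 3 M\right) \left(-1 + 9\right) = \left(6 + 3 M\right) 8 = 48 + 24 M$)
$\frac{1}{z{\left(288 \right)} + \frac{d{\left(-210,Y{\left(-8,-13 \right)} \right)}}{-4769}} = \frac{1}{\left(48 + 24 \cdot 288\right) + \frac{307}{-4769}} = \frac{1}{\left(48 + 6912\right) + 307 \left(- \frac{1}{4769}\right)} = \frac{1}{6960 - \frac{307}{4769}} = \frac{1}{\frac{33191933}{4769}} = \frac{4769}{33191933}$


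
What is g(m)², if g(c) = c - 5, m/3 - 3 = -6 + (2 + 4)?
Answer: 16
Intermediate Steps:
m = 9 (m = 9 + 3*(-6 + (2 + 4)) = 9 + 3*(-6 + 6) = 9 + 3*0 = 9 + 0 = 9)
g(c) = -5 + c
g(m)² = (-5 + 9)² = 4² = 16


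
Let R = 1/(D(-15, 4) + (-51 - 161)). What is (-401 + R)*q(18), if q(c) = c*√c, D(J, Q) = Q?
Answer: -2252043*√2/104 ≈ -30624.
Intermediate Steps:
R = -1/208 (R = 1/(4 + (-51 - 161)) = 1/(4 - 212) = 1/(-208) = -1/208 ≈ -0.0048077)
q(c) = c^(3/2)
(-401 + R)*q(18) = (-401 - 1/208)*18^(3/2) = -2252043*√2/104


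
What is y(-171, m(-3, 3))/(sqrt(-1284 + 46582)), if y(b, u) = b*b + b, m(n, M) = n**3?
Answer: 14535*sqrt(45298)/22649 ≈ 136.59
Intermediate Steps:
y(b, u) = b + b**2 (y(b, u) = b**2 + b = b + b**2)
y(-171, m(-3, 3))/(sqrt(-1284 + 46582)) = (-171*(1 - 171))/(sqrt(-1284 + 46582)) = (-171*(-170))/(sqrt(45298)) = 29070*(sqrt(45298)/45298) = 14535*sqrt(45298)/22649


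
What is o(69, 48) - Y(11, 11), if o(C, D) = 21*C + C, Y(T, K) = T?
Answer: 1507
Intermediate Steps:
o(C, D) = 22*C
o(69, 48) - Y(11, 11) = 22*69 - 1*11 = 1518 - 11 = 1507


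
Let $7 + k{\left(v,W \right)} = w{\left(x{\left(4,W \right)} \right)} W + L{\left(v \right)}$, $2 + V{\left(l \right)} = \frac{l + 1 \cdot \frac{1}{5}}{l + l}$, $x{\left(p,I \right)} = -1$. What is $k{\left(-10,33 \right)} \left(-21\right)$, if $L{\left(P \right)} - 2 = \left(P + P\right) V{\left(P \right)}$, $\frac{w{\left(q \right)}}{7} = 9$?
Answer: $- \frac{220941}{5} \approx -44188.0$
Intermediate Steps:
$w{\left(q \right)} = 63$ ($w{\left(q \right)} = 7 \cdot 9 = 63$)
$V{\left(l \right)} = -2 + \frac{\frac{1}{5} + l}{2 l}$ ($V{\left(l \right)} = -2 + \frac{l + 1 \cdot \frac{1}{5}}{l + l} = -2 + \frac{l + 1 \cdot \frac{1}{5}}{2 l} = -2 + \left(l + \frac{1}{5}\right) \frac{1}{2 l} = -2 + \left(\frac{1}{5} + l\right) \frac{1}{2 l} = -2 + \frac{\frac{1}{5} + l}{2 l}$)
$L{\left(P \right)} = \frac{11}{5} - 3 P$ ($L{\left(P \right)} = 2 + \left(P + P\right) \frac{1 - 15 P}{10 P} = 2 + 2 P \frac{1 - 15 P}{10 P} = 2 - \left(- \frac{1}{5} + 3 P\right) = \frac{11}{5} - 3 P$)
$k{\left(v,W \right)} = - \frac{24}{5} - 3 v + 63 W$ ($k{\left(v,W \right)} = -7 - \left(- \frac{11}{5} - 63 W + 3 v\right) = -7 + \left(\frac{11}{5} - 3 v + 63 W\right) = - \frac{24}{5} - 3 v + 63 W$)
$k{\left(-10,33 \right)} \left(-21\right) = \left(- \frac{24}{5} - -30 + 63 \cdot 33\right) \left(-21\right) = \left(- \frac{24}{5} + 30 + 2079\right) \left(-21\right) = \frac{10521}{5} \left(-21\right) = - \frac{220941}{5}$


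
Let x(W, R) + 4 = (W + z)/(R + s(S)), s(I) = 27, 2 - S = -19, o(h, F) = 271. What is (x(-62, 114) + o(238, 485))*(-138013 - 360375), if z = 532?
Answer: -404192668/3 ≈ -1.3473e+8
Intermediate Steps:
S = 21 (S = 2 - 1*(-19) = 2 + 19 = 21)
x(W, R) = -4 + (532 + W)/(27 + R) (x(W, R) = -4 + (W + 532)/(R + 27) = -4 + (532 + W)/(27 + R))
(x(-62, 114) + o(238, 485))*(-138013 - 360375) = ((424 - 62 - 4*114)/(27 + 114) + 271)*(-138013 - 360375) = ((424 - 62 - 456)/141 + 271)*(-498388) = ((1/141)*(-94) + 271)*(-498388) = (-⅔ + 271)*(-498388) = (811/3)*(-498388) = -404192668/3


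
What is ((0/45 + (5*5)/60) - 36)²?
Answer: 182329/144 ≈ 1266.2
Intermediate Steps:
((0/45 + (5*5)/60) - 36)² = ((0*(1/45) + 25*(1/60)) - 36)² = ((0 + 5/12) - 36)² = (5/12 - 36)² = (-427/12)² = 182329/144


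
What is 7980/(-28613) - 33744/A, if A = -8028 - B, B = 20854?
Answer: 367519356/413200333 ≈ 0.88945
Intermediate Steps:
A = -28882 (A = -8028 - 1*20854 = -8028 - 20854 = -28882)
7980/(-28613) - 33744/A = 7980/(-28613) - 33744/(-28882) = 7980*(-1/28613) - 33744*(-1/28882) = -7980/28613 + 16872/14441 = 367519356/413200333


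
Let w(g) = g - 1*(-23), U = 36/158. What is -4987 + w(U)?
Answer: -392138/79 ≈ -4963.8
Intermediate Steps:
U = 18/79 (U = 36*(1/158) = 18/79 ≈ 0.22785)
w(g) = 23 + g (w(g) = g + 23 = 23 + g)
-4987 + w(U) = -4987 + (23 + 18/79) = -4987 + 1835/79 = -392138/79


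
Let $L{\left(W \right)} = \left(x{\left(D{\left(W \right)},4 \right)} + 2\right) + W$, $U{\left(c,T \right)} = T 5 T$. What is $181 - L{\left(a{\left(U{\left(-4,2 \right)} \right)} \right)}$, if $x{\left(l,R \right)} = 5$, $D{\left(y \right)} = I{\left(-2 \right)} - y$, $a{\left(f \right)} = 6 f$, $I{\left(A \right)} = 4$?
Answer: $54$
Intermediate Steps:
$U{\left(c,T \right)} = 5 T^{2}$
$D{\left(y \right)} = 4 - y$
$L{\left(W \right)} = 7 + W$ ($L{\left(W \right)} = \left(5 + 2\right) + W = 7 + W$)
$181 - L{\left(a{\left(U{\left(-4,2 \right)} \right)} \right)} = 181 - \left(7 + 6 \cdot 5 \cdot 2^{2}\right) = 181 - \left(7 + 6 \cdot 5 \cdot 4\right) = 181 - \left(7 + 6 \cdot 20\right) = 181 - \left(7 + 120\right) = 181 - 127 = 54$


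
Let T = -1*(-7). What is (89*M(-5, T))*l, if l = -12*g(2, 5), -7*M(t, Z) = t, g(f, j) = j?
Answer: -26700/7 ≈ -3814.3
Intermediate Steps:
T = 7
M(t, Z) = -t/7
l = -60 (l = -12*5 = -60)
(89*M(-5, T))*l = (89*(-1/7*(-5)))*(-60) = (89*(5/7))*(-60) = (445/7)*(-60) = -26700/7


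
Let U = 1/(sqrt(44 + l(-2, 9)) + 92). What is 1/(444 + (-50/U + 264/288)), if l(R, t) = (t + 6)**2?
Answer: -598332/2389279321 + 7200*sqrt(269)/2389279321 ≈ -0.00020100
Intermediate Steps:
l(R, t) = (6 + t)**2
U = 1/(92 + sqrt(269)) (U = 1/(sqrt(44 + (6 + 9)**2) + 92) = 1/(sqrt(44 + 15**2) + 92) = 1/(sqrt(44 + 225) + 92) = 1/(sqrt(269) + 92) = 1/(92 + sqrt(269)) ≈ 0.0092250)
1/(444 + (-50/U + 264/288)) = 1/(444 + (-50/(92/8195 - sqrt(269)/8195) + 264/288)) = 1/(444 + (-50/(92/8195 - sqrt(269)/8195) + 264*(1/288))) = 1/(444 + (-50/(92/8195 - sqrt(269)/8195) + 11/12)) = 1/(444 + (11/12 - 50/(92/8195 - sqrt(269)/8195))) = 1/(5339/12 - 50/(92/8195 - sqrt(269)/8195))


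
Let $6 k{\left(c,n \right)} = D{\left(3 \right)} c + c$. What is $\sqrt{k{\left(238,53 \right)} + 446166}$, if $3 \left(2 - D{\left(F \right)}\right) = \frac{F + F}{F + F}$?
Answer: $\frac{\sqrt{4016446}}{3} \approx 668.04$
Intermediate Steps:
$D{\left(F \right)} = \frac{5}{3}$ ($D{\left(F \right)} = 2 - \frac{\left(F + F\right) \frac{1}{F + F}}{3} = 2 - \frac{2 F \frac{1}{2 F}}{3} = 2 - \frac{1}{3} = \frac{5}{3}$)
$k{\left(c,n \right)} = \frac{4 c}{9}$ ($k{\left(c,n \right)} = \frac{\frac{5 c}{3} + c}{6} = \frac{\frac{8}{3} c}{6} = \frac{4 c}{9}$)
$\sqrt{k{\left(238,53 \right)} + 446166} = \sqrt{\frac{4}{9} \cdot 238 + 446166} = \sqrt{\frac{952}{9} + 446166} = \sqrt{\frac{4016446}{9}} = \frac{\sqrt{4016446}}{3}$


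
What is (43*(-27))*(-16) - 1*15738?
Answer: 2838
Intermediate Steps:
(43*(-27))*(-16) - 1*15738 = -1161*(-16) - 15738 = 18576 - 15738 = 2838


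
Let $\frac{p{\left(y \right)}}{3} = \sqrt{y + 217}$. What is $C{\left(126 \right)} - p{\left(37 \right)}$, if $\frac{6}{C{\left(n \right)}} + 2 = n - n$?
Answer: $-3 - 3 \sqrt{254} \approx -50.812$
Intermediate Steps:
$C{\left(n \right)} = -3$ ($C{\left(n \right)} = \frac{6}{-2 + \left(n - n\right)} = \frac{6}{-2 + 0} = \frac{6}{-2} = 6 \left(- \frac{1}{2}\right) = -3$)
$p{\left(y \right)} = 3 \sqrt{217 + y}$ ($p{\left(y \right)} = 3 \sqrt{y + 217} = 3 \sqrt{217 + y}$)
$C{\left(126 \right)} - p{\left(37 \right)} = -3 - 3 \sqrt{217 + 37} = -3 - 3 \sqrt{254}$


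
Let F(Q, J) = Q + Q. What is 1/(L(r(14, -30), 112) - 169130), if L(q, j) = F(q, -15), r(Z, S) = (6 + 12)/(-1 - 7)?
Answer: -2/338269 ≈ -5.9125e-6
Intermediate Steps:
r(Z, S) = -9/4 (r(Z, S) = 18/(-8) = 18*(-1/8) = -9/4)
F(Q, J) = 2*Q
L(q, j) = 2*q
1/(L(r(14, -30), 112) - 169130) = 1/(2*(-9/4) - 169130) = 1/(-9/2 - 169130) = 1/(-338269/2) = -2/338269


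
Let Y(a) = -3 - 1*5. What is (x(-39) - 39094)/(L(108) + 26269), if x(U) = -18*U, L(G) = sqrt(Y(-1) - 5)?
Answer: -504259724/345030187 + 19196*I*sqrt(13)/345030187 ≈ -1.4615 + 0.0002006*I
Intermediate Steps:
Y(a) = -8 (Y(a) = -3 - 5 = -8)
L(G) = I*sqrt(13) (L(G) = sqrt(-8 - 5) = sqrt(-13) = I*sqrt(13))
(x(-39) - 39094)/(L(108) + 26269) = (-18*(-39) - 39094)/(I*sqrt(13) + 26269) = (702 - 39094)/(26269 + I*sqrt(13)) = -38392/(26269 + I*sqrt(13))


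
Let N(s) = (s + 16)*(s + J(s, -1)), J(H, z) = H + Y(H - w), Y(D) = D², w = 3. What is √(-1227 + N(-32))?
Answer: I*√19803 ≈ 140.72*I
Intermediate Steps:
J(H, z) = H + (-3 + H)² (J(H, z) = H + (H - 1*3)² = H + (H - 3)² = H + (-3 + H)²)
N(s) = (16 + s)*((-3 + s)² + 2*s) (N(s) = (s + 16)*(s + (s + (-3 + s)²)) = (16 + s)*((-3 + s)² + 2*s))
√(-1227 + N(-32)) = √(-1227 + (144 + (-32)³ - 55*(-32) + 12*(-32)²)) = √(-1227 + (144 - 32768 + 1760 + 12*1024)) = √(-1227 + (144 - 32768 + 1760 + 12288)) = √(-1227 - 18576) = √(-19803) = I*√19803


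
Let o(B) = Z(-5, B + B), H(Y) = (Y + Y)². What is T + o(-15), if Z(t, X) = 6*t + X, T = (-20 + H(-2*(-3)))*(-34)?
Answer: -4276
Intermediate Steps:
H(Y) = 4*Y² (H(Y) = (2*Y)² = 4*Y²)
T = -4216 (T = (-20 + 4*(-2*(-3))²)*(-34) = (-20 + 4*6²)*(-34) = (-20 + 4*36)*(-34) = (-20 + 144)*(-34) = 124*(-34) = -4216)
Z(t, X) = X + 6*t
o(B) = -30 + 2*B (o(B) = (B + B) + 6*(-5) = 2*B - 30 = -30 + 2*B)
T + o(-15) = -4216 + (-30 + 2*(-15)) = -4216 + (-30 - 30) = -4216 - 60 = -4276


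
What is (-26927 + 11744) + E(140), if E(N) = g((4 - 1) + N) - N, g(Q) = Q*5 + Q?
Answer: -14465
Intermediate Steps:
g(Q) = 6*Q (g(Q) = 5*Q + Q = 6*Q)
E(N) = 18 + 5*N (E(N) = 6*((4 - 1) + N) - N = 6*(3 + N) - N = (18 + 6*N) - N = 18 + 5*N)
(-26927 + 11744) + E(140) = (-26927 + 11744) + (18 + 5*140) = -15183 + (18 + 700) = -15183 + 718 = -14465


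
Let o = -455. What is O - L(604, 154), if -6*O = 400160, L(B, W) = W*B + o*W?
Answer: -268918/3 ≈ -89639.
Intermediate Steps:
L(B, W) = -455*W + B*W (L(B, W) = W*B - 455*W = B*W - 455*W = -455*W + B*W)
O = -200080/3 (O = -⅙*400160 = -200080/3 ≈ -66693.)
O - L(604, 154) = -200080/3 - 154*(-455 + 604) = -200080/3 - 154*149 = -200080/3 - 1*22946 = -200080/3 - 22946 = -268918/3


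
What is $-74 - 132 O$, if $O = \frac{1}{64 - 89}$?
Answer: $- \frac{1718}{25} \approx -68.72$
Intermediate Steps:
$O = - \frac{1}{25}$ ($O = \frac{1}{-25} = - \frac{1}{25} \approx -0.04$)
$-74 - 132 O = -74 - - \frac{132}{25} = -74 + \frac{132}{25} = - \frac{1718}{25}$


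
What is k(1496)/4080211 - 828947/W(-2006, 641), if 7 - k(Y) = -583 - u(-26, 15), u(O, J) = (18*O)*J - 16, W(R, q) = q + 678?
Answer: -3382287170091/5381798309 ≈ -628.47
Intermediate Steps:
W(R, q) = 678 + q
u(O, J) = -16 + 18*J*O (u(O, J) = 18*J*O - 16 = -16 + 18*J*O)
k(Y) = -6446 (k(Y) = 7 - (-583 - (-16 + 18*15*(-26))) = 7 - (-583 - (-16 - 7020)) = 7 - (-583 - 1*(-7036)) = 7 - (-583 + 7036) = 7 - 1*6453 = 7 - 6453 = -6446)
k(1496)/4080211 - 828947/W(-2006, 641) = -6446/4080211 - 828947/(678 + 641) = -6446*1/4080211 - 828947/1319 = -6446/4080211 - 828947*1/1319 = -6446/4080211 - 828947/1319 = -3382287170091/5381798309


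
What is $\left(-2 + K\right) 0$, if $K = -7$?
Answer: $0$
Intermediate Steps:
$\left(-2 + K\right) 0 = \left(-2 - 7\right) 0 = \left(-9\right) 0 = 0$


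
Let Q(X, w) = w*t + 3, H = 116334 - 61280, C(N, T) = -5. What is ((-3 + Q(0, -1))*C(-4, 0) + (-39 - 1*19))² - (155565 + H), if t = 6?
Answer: -209835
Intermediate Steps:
H = 55054
Q(X, w) = 3 + 6*w (Q(X, w) = w*6 + 3 = 6*w + 3 = 3 + 6*w)
((-3 + Q(0, -1))*C(-4, 0) + (-39 - 1*19))² - (155565 + H) = ((-3 + (3 + 6*(-1)))*(-5) + (-39 - 1*19))² - (155565 + 55054) = ((-3 + (3 - 6))*(-5) + (-39 - 19))² - 1*210619 = ((-3 - 3)*(-5) - 58)² - 210619 = (-6*(-5) - 58)² - 210619 = (30 - 58)² - 210619 = (-28)² - 210619 = 784 - 210619 = -209835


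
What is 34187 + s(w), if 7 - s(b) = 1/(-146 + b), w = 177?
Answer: 1060013/31 ≈ 34194.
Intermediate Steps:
s(b) = 7 - 1/(-146 + b)
34187 + s(w) = 34187 + (-1023 + 7*177)/(-146 + 177) = 34187 + (-1023 + 1239)/31 = 34187 + (1/31)*216 = 34187 + 216/31 = 1060013/31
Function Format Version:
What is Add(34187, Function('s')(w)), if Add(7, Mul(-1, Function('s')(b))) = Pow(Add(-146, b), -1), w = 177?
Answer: Rational(1060013, 31) ≈ 34194.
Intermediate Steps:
Function('s')(b) = Add(7, Mul(-1, Pow(Add(-146, b), -1)))
Add(34187, Function('s')(w)) = Add(34187, Mul(Pow(Add(-146, 177), -1), Add(-1023, Mul(7, 177)))) = Add(34187, Mul(Pow(31, -1), Add(-1023, 1239))) = Add(34187, Mul(Rational(1, 31), 216)) = Add(34187, Rational(216, 31)) = Rational(1060013, 31)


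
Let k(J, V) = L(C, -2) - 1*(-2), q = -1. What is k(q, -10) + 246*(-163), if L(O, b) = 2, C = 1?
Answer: -40094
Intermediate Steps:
k(J, V) = 4 (k(J, V) = 2 - 1*(-2) = 2 + 2 = 4)
k(q, -10) + 246*(-163) = 4 + 246*(-163) = 4 - 40098 = -40094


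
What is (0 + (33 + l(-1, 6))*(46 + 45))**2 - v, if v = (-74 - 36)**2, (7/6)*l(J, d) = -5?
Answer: 6815669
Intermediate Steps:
l(J, d) = -30/7 (l(J, d) = (6/7)*(-5) = -30/7)
v = 12100 (v = (-110)**2 = 12100)
(0 + (33 + l(-1, 6))*(46 + 45))**2 - v = (0 + (33 - 30/7)*(46 + 45))**2 - 1*12100 = (0 + (201/7)*91)**2 - 12100 = (0 + 2613)**2 - 12100 = 2613**2 - 12100 = 6827769 - 12100 = 6815669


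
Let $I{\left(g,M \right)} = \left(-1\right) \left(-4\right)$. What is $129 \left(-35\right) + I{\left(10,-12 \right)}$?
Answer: $-4511$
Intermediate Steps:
$I{\left(g,M \right)} = 4$
$129 \left(-35\right) + I{\left(10,-12 \right)} = 129 \left(-35\right) + 4 = -4515 + 4 = -4511$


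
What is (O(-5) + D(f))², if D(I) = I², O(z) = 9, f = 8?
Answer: 5329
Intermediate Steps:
(O(-5) + D(f))² = (9 + 8²)² = (9 + 64)² = 73² = 5329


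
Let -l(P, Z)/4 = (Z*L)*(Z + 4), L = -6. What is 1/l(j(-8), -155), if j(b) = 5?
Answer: 1/561720 ≈ 1.7802e-6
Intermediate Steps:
l(P, Z) = 24*Z*(4 + Z) (l(P, Z) = -4*Z*(-6)*(Z + 4) = -4*(-6*Z)*(4 + Z) = -(-24)*Z*(4 + Z) = 24*Z*(4 + Z))
1/l(j(-8), -155) = 1/(24*(-155)*(4 - 155)) = 1/(24*(-155)*(-151)) = 1/561720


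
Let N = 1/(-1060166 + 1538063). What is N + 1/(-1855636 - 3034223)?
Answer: 490218/259649882947 ≈ 1.8880e-6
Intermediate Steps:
N = 1/477897 ≈ 2.0925e-6
N + 1/(-1855636 - 3034223) = 1/477897 + 1/(-1855636 - 3034223) = 1/477897 + 1/(-4889859) = 1/477897 - 1/4889859 = 490218/259649882947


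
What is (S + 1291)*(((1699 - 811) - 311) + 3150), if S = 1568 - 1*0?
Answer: 10655493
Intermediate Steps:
S = 1568 (S = 1568 + 0 = 1568)
(S + 1291)*(((1699 - 811) - 311) + 3150) = (1568 + 1291)*(((1699 - 811) - 311) + 3150) = 2859*((888 - 311) + 3150) = 2859*(577 + 3150) = 2859*3727 = 10655493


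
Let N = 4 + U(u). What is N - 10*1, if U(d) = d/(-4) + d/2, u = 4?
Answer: -5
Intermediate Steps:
U(d) = d/4 (U(d) = d*(-¼) + d*(½) = -d/4 + d/2 = d/4)
N = 5 (N = 4 + (¼)*4 = 4 + 1 = 5)
N - 10*1 = 5 - 10*1 = 5 - 10 = -5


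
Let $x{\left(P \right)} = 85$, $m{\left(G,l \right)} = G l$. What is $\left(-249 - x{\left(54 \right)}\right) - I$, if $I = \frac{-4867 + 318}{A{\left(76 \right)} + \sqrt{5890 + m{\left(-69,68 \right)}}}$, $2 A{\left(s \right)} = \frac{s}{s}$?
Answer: $- \frac{1609292}{4791} + \frac{18196 \sqrt{1198}}{4791} \approx -204.44$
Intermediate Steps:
$A{\left(s \right)} = \frac{1}{2}$ ($A{\left(s \right)} = \frac{s \frac{1}{s}}{2} = \frac{1}{2} \cdot 1 = \frac{1}{2}$)
$I = - \frac{4549}{\frac{1}{2} + \sqrt{1198}}$ ($I = \frac{-4867 + 318}{\frac{1}{2} + \sqrt{5890 - 4692}} = - \frac{4549}{\frac{1}{2} + \sqrt{5890 - 4692}} = - \frac{4549}{\frac{1}{2} + \sqrt{1198}} \approx -129.56$)
$\left(-249 - x{\left(54 \right)}\right) - I = \left(-249 - 85\right) - \left(\frac{9098}{4791} - \frac{18196 \sqrt{1198}}{4791}\right) = -334 - \left(\frac{9098}{4791} - \frac{18196 \sqrt{1198}}{4791}\right) = - \frac{1609292}{4791} + \frac{18196 \sqrt{1198}}{4791}$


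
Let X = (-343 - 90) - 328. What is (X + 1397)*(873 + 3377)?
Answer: 2703000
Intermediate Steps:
X = -761 (X = -433 - 328 = -761)
(X + 1397)*(873 + 3377) = (-761 + 1397)*(873 + 3377) = 636*4250 = 2703000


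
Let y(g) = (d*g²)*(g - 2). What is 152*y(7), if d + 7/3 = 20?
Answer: 1973720/3 ≈ 6.5791e+5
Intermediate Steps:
d = 53/3 (d = -7/3 + 20 = 53/3 ≈ 17.667)
y(g) = 53*g²*(-2 + g)/3 (y(g) = (53*g²/3)*(g - 2) = (53*g²/3)*(-2 + g) = 53*g²*(-2 + g)/3)
152*y(7) = 152*((53/3)*7²*(-2 + 7)) = 152*((53/3)*49*5) = 152*(12985/3) = 1973720/3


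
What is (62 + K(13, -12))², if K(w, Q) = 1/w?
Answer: 651249/169 ≈ 3853.5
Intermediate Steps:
(62 + K(13, -12))² = (62 + 1/13)² = (807/13)² = 651249/169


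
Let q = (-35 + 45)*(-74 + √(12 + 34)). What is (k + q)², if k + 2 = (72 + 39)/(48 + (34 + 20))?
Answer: 639904081/1156 - 251910*√46/17 ≈ 4.5305e+5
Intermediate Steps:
q = -740 + 10*√46 (q = 10*(-74 + √46) = -740 + 10*√46 ≈ -672.18)
k = -31/34 (k = -2 + (72 + 39)/(48 + (34 + 20)) = -2 + 111/(48 + 54) = -2 + 111/102 = -2 + 111*(1/102) = -2 + 37/34 = -31/34 ≈ -0.91177)
(k + q)² = (-31/34 + (-740 + 10*√46))² = (-25191/34 + 10*√46)²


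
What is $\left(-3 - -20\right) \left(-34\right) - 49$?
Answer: $-627$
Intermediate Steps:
$\left(-3 - -20\right) \left(-34\right) - 49 = \left(-3 + 20\right) \left(-34\right) - 49 = 17 \left(-34\right) - 49 = -578 - 49 = -627$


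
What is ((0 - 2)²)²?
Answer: 16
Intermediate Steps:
((0 - 2)²)² = ((-2)²)² = 4² = 16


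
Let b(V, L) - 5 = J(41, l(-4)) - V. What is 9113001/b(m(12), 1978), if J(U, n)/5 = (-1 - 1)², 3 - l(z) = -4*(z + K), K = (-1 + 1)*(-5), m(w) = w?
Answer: 9113001/13 ≈ 7.0100e+5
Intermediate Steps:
K = 0 (K = 0*(-5) = 0)
l(z) = 3 + 4*z (l(z) = 3 - (-4)*(z + 0) = 3 - (-4)*z = 3 + 4*z)
J(U, n) = 20 (J(U, n) = 5*(-1 - 1)² = 5*(-2)² = 5*4 = 20)
b(V, L) = 25 - V (b(V, L) = 5 + (20 - V) = 25 - V)
9113001/b(m(12), 1978) = 9113001/(25 - 1*12) = 9113001/(25 - 12) = 9113001/13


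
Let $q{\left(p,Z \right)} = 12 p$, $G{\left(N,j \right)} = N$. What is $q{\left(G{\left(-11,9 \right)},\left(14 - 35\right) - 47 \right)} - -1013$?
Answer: $881$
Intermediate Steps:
$q{\left(G{\left(-11,9 \right)},\left(14 - 35\right) - 47 \right)} - -1013 = 12 \left(-11\right) - -1013 = -132 + 1013 = 881$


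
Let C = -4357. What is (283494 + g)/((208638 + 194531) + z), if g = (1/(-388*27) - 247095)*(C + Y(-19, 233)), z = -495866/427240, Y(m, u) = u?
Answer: 570270397981575940/225560625565293 ≈ 2528.2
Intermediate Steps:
z = -247933/213620 (z = -495866*1/427240 = -247933/213620 ≈ -1.1606)
g = 2668812804851/2619 (g = (1/(-388*27) - 247095)*(-4357 + 233) = (1/(-10476) - 247095)*(-4124) = (-1/10476 - 247095)*(-4124) = -2588567221/10476*(-4124) = 2668812804851/2619 ≈ 1.0190e+9)
(283494 + g)/((208638 + 194531) + z) = (283494 + 2668812804851/2619)/((208638 + 194531) - 247933/213620) = 2669555275637/(2619*(403169 - 247933/213620)) = 2669555275637/(2619*(86124713847/213620)) = (2669555275637/2619)*(213620/86124713847) = 570270397981575940/225560625565293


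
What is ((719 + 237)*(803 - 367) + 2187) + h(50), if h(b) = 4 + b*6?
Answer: 419307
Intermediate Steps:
h(b) = 4 + 6*b
((719 + 237)*(803 - 367) + 2187) + h(50) = ((719 + 237)*(803 - 367) + 2187) + (4 + 6*50) = (956*436 + 2187) + (4 + 300) = (416816 + 2187) + 304 = 419003 + 304 = 419307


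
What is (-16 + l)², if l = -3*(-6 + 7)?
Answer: 361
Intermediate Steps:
l = -3 (l = -3*1 = -3)
(-16 + l)² = (-16 - 3)² = (-19)² = 361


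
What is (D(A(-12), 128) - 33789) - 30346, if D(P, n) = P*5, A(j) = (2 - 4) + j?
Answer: -64205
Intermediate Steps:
A(j) = -2 + j
D(P, n) = 5*P
(D(A(-12), 128) - 33789) - 30346 = (5*(-2 - 12) - 33789) - 30346 = (5*(-14) - 33789) - 30346 = (-70 - 33789) - 30346 = -33859 - 30346 = -64205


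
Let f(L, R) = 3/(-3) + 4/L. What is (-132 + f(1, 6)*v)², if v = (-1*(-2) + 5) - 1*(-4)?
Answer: 9801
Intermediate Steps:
v = 11 (v = (2 + 5) + 4 = 7 + 4 = 11)
f(L, R) = -1 + 4/L (f(L, R) = 3*(-⅓) + 4/L = -1 + 4/L)
(-132 + f(1, 6)*v)² = (-132 + ((4 - 1*1)/1)*11)² = (-132 + (1*(4 - 1))*11)² = (-132 + (1*3)*11)² = (-132 + 3*11)² = (-132 + 33)² = (-99)² = 9801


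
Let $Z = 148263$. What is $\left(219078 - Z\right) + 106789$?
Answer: $177604$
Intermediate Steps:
$\left(219078 - Z\right) + 106789 = \left(219078 - 148263\right) + 106789 = 70815 + 106789 = 177604$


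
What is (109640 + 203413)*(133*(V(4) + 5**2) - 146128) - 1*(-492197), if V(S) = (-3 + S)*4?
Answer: -44537871166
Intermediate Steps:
V(S) = -12 + 4*S
(109640 + 203413)*(133*(V(4) + 5**2) - 146128) - 1*(-492197) = (109640 + 203413)*(133*((-12 + 4*4) + 5**2) - 146128) - 1*(-492197) = 313053*(133*((-12 + 16) + 25) - 146128) + 492197 = 313053*(133*(4 + 25) - 146128) + 492197 = 313053*(133*29 - 146128) + 492197 = 313053*(3857 - 146128) + 492197 = 313053*(-142271) + 492197 = -44538363363 + 492197 = -44537871166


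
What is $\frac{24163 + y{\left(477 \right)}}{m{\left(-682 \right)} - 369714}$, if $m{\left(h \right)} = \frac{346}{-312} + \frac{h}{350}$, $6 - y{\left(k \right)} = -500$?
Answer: $- \frac{673463700}{10093275671} \approx -0.066724$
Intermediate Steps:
$y{\left(k \right)} = 506$ ($y{\left(k \right)} = 6 - -500 = 6 + 500 = 506$)
$m{\left(h \right)} = - \frac{173}{156} + \frac{h}{350}$ ($m{\left(h \right)} = 346 \left(- \frac{1}{312}\right) + h \frac{1}{350} = - \frac{173}{156} + \frac{h}{350}$)
$\frac{24163 + y{\left(477 \right)}}{m{\left(-682 \right)} - 369714} = \frac{24163 + 506}{\left(- \frac{173}{156} + \frac{1}{350} \left(-682\right)\right) - 369714} = \frac{24669}{\left(- \frac{173}{156} - \frac{341}{175}\right) - 369714} = \frac{24669}{- \frac{83471}{27300} - 369714} = \frac{24669}{- \frac{10093275671}{27300}} = 24669 \left(- \frac{27300}{10093275671}\right) = - \frac{673463700}{10093275671}$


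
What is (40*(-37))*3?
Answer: -4440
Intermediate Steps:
(40*(-37))*3 = -1480*3 = -4440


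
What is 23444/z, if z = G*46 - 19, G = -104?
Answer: -23444/4803 ≈ -4.8811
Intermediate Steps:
z = -4803 (z = -104*46 - 19 = -4784 - 19 = -4803)
23444/z = 23444/(-4803) = 23444*(-1/4803) = -23444/4803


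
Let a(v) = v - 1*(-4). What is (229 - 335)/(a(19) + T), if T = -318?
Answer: 106/295 ≈ 0.35932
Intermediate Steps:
a(v) = 4 + v (a(v) = v + 4 = 4 + v)
(229 - 335)/(a(19) + T) = (229 - 335)/((4 + 19) - 318) = -106/(23 - 318) = -106/(-295) = -106*(-1/295) = 106/295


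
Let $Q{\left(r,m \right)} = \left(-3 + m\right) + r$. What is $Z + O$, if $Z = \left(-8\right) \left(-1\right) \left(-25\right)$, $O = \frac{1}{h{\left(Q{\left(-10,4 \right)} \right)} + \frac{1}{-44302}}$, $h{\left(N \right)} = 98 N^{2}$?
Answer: $- \frac{70333810698}{351669275} \approx -200.0$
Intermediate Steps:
$Q{\left(r,m \right)} = -3 + m + r$
$O = \frac{44302}{351669275}$ ($O = \frac{1}{98 \left(-3 + 4 - 10\right)^{2} + \frac{1}{-44302}} = \frac{1}{98 \left(-9\right)^{2} - \frac{1}{44302}} = \frac{1}{98 \cdot 81 - \frac{1}{44302}} = \frac{1}{7938 - \frac{1}{44302}} = \frac{1}{\frac{351669275}{44302}} = \frac{44302}{351669275} \approx 0.00012598$)
$Z = -200$ ($Z = 8 \left(-25\right) = -200$)
$Z + O = -200 + \frac{44302}{351669275} = - \frac{70333810698}{351669275}$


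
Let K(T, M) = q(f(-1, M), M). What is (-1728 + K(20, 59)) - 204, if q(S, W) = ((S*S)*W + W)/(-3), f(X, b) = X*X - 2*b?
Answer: -813506/3 ≈ -2.7117e+5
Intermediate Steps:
f(X, b) = X**2 - 2*b
q(S, W) = -W/3 - W*S**2/3 (q(S, W) = (S**2*W + W)*(-1/3) = (W*S**2 + W)*(-1/3) = (W + W*S**2)*(-1/3) = -W/3 - W*S**2/3)
K(T, M) = -M*(1 + (1 - 2*M)**2)/3 (K(T, M) = -M*(1 + ((-1)**2 - 2*M)**2)/3 = -M*(1 + (1 - 2*M)**2)/3)
(-1728 + K(20, 59)) - 204 = (-1728 - 1/3*59*(1 + (-1 + 2*59)**2)) - 204 = (-1728 - 1/3*59*(1 + (-1 + 118)**2)) - 204 = (-1728 - 1/3*59*(1 + 117**2)) - 204 = (-1728 - 1/3*59*(1 + 13689)) - 204 = (-1728 - 1/3*59*13690) - 204 = (-1728 - 807710/3) - 204 = -812894/3 - 204 = -813506/3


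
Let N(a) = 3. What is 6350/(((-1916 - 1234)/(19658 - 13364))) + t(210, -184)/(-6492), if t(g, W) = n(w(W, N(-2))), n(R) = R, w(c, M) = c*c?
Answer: -144206534/11361 ≈ -12693.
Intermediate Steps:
w(c, M) = c²
t(g, W) = W²
6350/(((-1916 - 1234)/(19658 - 13364))) + t(210, -184)/(-6492) = 6350/(((-1916 - 1234)/(19658 - 13364))) + (-184)²/(-6492) = 6350/((-3150/6294)) + 33856*(-1/6492) = 6350/((-3150*1/6294)) - 8464/1623 = 6350/(-525/1049) - 8464/1623 = 6350*(-1049/525) - 8464/1623 = -266446/21 - 8464/1623 = -144206534/11361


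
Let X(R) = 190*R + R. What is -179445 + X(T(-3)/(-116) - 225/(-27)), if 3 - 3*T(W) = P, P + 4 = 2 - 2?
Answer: -61894297/348 ≈ -1.7786e+5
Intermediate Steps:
P = -4 (P = -4 + (2 - 2) = -4 + 0 = -4)
T(W) = 7/3 (T(W) = 1 - ⅓*(-4) = 1 + 4/3 = 7/3)
X(R) = 191*R
-179445 + X(T(-3)/(-116) - 225/(-27)) = -179445 + 191*((7/3)/(-116) - 225/(-27)) = -179445 + 191*((7/3)*(-1/116) - 225*(-1/27)) = -179445 + 191*(-7/348 + 25/3) = -179445 + 191*(2893/348) = -179445 + 552563/348 = -61894297/348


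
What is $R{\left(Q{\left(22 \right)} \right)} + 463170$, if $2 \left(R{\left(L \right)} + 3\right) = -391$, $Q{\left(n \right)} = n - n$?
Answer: $\frac{925943}{2} \approx 4.6297 \cdot 10^{5}$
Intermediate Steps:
$Q{\left(n \right)} = 0$
$R{\left(L \right)} = - \frac{397}{2}$ ($R{\left(L \right)} = -3 + \frac{1}{2} \left(-391\right) = -3 - \frac{391}{2} = - \frac{397}{2}$)
$R{\left(Q{\left(22 \right)} \right)} + 463170 = - \frac{397}{2} + 463170 = \frac{925943}{2}$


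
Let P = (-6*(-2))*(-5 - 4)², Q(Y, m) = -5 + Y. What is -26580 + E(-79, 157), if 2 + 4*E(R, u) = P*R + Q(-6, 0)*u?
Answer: -184837/4 ≈ -46209.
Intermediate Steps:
P = 972 (P = 12*(-9)² = 12*81 = 972)
E(R, u) = -½ + 243*R - 11*u/4 (E(R, u) = -½ + (972*R + (-5 - 6)*u)/4 = -½ + (972*R - 11*u)/4 = -½ + (-11*u + 972*R)/4 = -½ + (243*R - 11*u/4) = -½ + 243*R - 11*u/4)
-26580 + E(-79, 157) = -26580 + (-½ + 243*(-79) - 11/4*157) = -26580 + (-½ - 19197 - 1727/4) = -26580 - 78517/4 = -184837/4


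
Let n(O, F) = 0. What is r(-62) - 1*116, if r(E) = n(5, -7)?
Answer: -116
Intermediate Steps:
r(E) = 0
r(-62) - 1*116 = 0 - 1*116 = 0 - 116 = -116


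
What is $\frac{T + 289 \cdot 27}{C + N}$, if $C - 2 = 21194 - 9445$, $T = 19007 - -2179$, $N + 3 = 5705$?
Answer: $\frac{28989}{17453} \approx 1.661$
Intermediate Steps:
$N = 5702$ ($N = -3 + 5705 = 5702$)
$T = 21186$ ($T = 19007 + 2179 = 21186$)
$C = 11751$ ($C = 2 + \left(21194 - 9445\right) = 2 + 11749 = 11751$)
$\frac{T + 289 \cdot 27}{C + N} = \frac{21186 + 289 \cdot 27}{11751 + 5702} = \frac{21186 + 7803}{17453} = 28989 \cdot \frac{1}{17453} = \frac{28989}{17453}$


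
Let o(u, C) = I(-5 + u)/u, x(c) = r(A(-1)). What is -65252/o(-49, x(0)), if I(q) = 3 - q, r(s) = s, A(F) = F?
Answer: 3197348/57 ≈ 56094.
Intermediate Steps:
x(c) = -1
o(u, C) = (8 - u)/u (o(u, C) = (3 - (-5 + u))/u = (3 + (5 - u))/u = (8 - u)/u)
-65252/o(-49, x(0)) = -65252*(-49/(8 - 1*(-49))) = -65252*(-49/(8 + 49)) = -65252/((-1/49*57)) = -65252/(-57/49) = -65252*(-49/57) = 3197348/57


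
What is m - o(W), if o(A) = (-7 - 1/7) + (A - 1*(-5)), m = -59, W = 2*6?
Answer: -482/7 ≈ -68.857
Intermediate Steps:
W = 12
o(A) = -15/7 + A (o(A) = (-7 - 1*1/7) + (A + 5) = (-7 - 1/7) + (5 + A) = -50/7 + (5 + A) = -15/7 + A)
m - o(W) = -59 - (-15/7 + 12) = -59 - 1*69/7 = -59 - 69/7 = -482/7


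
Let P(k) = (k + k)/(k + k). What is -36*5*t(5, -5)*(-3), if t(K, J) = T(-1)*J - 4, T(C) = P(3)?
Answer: -4860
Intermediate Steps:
P(k) = 1 (P(k) = (2*k)/((2*k)) = (2*k)*(1/(2*k)) = 1)
T(C) = 1
t(K, J) = -4 + J (t(K, J) = 1*J - 4 = J - 4 = -4 + J)
-36*5*t(5, -5)*(-3) = -36*5*(-4 - 5)*(-3) = -36*5*(-9)*(-3) = -(-1620)*(-3) = -36*135 = -4860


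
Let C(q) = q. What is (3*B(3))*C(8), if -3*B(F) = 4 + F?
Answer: -56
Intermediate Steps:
B(F) = -4/3 - F/3 (B(F) = -(4 + F)/3 = -4/3 - F/3)
(3*B(3))*C(8) = (3*(-4/3 - ⅓*3))*8 = (3*(-4/3 - 1))*8 = (3*(-7/3))*8 = -7*8 = -56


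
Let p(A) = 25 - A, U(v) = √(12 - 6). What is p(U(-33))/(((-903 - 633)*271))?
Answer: -25/416256 + √6/416256 ≈ -5.4175e-5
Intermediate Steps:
U(v) = √6
p(U(-33))/(((-903 - 633)*271)) = (25 - √6)/(((-903 - 633)*271)) = (25 - √6)/((-1536*271)) = (25 - √6)/(-416256) = (25 - √6)*(-1/416256) = -25/416256 + √6/416256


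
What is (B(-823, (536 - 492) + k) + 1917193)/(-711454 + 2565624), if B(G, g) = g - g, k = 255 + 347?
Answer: 1917193/1854170 ≈ 1.0340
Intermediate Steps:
k = 602
B(G, g) = 0
(B(-823, (536 - 492) + k) + 1917193)/(-711454 + 2565624) = (0 + 1917193)/(-711454 + 2565624) = 1917193/1854170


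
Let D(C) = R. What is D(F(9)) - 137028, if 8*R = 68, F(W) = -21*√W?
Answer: -274039/2 ≈ -1.3702e+5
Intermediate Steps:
R = 17/2 (R = (⅛)*68 = 17/2 ≈ 8.5000)
D(C) = 17/2
D(F(9)) - 137028 = 17/2 - 137028 = -274039/2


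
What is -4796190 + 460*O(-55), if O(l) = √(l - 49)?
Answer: -4796190 + 920*I*√26 ≈ -4.7962e+6 + 4691.1*I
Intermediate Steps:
O(l) = √(-49 + l)
-4796190 + 460*O(-55) = -4796190 + 460*√(-49 - 55) = -4796190 + 460*√(-104) = -4796190 + 460*(2*I*√26) = -4796190 + 920*I*√26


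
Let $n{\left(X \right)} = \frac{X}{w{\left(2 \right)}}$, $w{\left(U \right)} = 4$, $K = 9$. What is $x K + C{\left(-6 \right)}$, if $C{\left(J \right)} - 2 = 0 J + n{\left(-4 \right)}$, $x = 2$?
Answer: $19$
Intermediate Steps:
$n{\left(X \right)} = \frac{X}{4}$
$C{\left(J \right)} = 1$ ($C{\left(J \right)} = 2 + \left(0 J + \frac{1}{4} \left(-4\right)\right) = 2 + \left(0 - 1\right) = 2 - 1 = 1$)
$x K + C{\left(-6 \right)} = 2 \cdot 9 + 1 = 18 + 1 = 19$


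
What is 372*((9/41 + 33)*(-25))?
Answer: -12666600/41 ≈ -3.0894e+5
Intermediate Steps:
372*((9/41 + 33)*(-25)) = 372*((1362/41)*(-25)) = 372*(-34050/41) = -12666600/41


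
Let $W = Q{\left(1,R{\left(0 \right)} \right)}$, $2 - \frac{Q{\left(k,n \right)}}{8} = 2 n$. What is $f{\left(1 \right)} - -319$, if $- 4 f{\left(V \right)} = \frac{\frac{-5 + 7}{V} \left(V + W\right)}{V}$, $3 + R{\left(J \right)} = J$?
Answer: $\frac{573}{2} \approx 286.5$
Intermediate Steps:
$R{\left(J \right)} = -3 + J$
$Q{\left(k,n \right)} = 16 - 16 n$ ($Q{\left(k,n \right)} = 16 - 8 \cdot 2 n = 16 - 16 n$)
$W = 64$ ($W = 16 - 16 \left(-3 + 0\right) = 16 - -48 = 16 + 48 = 64$)
$f{\left(V \right)} = - \frac{64 + V}{2 V^{2}}$ ($f{\left(V \right)} = - \frac{\frac{-5 + 7}{V} \left(V + 64\right) \frac{1}{V}}{4} = - \frac{\frac{2}{V} \left(64 + V\right) \frac{1}{V}}{4} = - \frac{\frac{2 \left(64 + V\right)}{V} \frac{1}{V}}{4} = - \frac{2 \frac{1}{V^{2}} \left(64 + V\right)}{4} = - \frac{64 + V}{2 V^{2}}$)
$f{\left(1 \right)} - -319 = \frac{-64 - 1}{2 \cdot 1} - -319 = \frac{1}{2} \cdot 1 \left(-64 - 1\right) + 319 = \frac{1}{2} \cdot 1 \left(-65\right) + 319 = - \frac{65}{2} + 319 = \frac{573}{2}$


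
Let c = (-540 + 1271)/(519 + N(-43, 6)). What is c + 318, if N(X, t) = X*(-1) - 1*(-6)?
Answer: 181355/568 ≈ 319.29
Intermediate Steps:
N(X, t) = 6 - X (N(X, t) = -X + 6 = 6 - X)
c = 731/568 (c = (-540 + 1271)/(519 + (6 - 1*(-43))) = 731/(519 + (6 + 43)) = 731/(519 + 49) = 731/568 ≈ 1.2870)
c + 318 = 731/568 + 318 = 181355/568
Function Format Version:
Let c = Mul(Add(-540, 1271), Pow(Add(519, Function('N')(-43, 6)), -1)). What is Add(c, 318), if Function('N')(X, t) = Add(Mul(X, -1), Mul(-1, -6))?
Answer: Rational(181355, 568) ≈ 319.29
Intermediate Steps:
Function('N')(X, t) = Add(6, Mul(-1, X)) (Function('N')(X, t) = Add(Mul(-1, X), 6) = Add(6, Mul(-1, X)))
c = Rational(731, 568) (c = Mul(Add(-540, 1271), Pow(Add(519, Add(6, Mul(-1, -43))), -1)) = Mul(731, Pow(Add(519, Add(6, 43)), -1)) = Mul(731, Pow(Add(519, 49), -1)) = Mul(731, Pow(568, -1)) = Mul(731, Rational(1, 568)) = Rational(731, 568) ≈ 1.2870)
Add(c, 318) = Add(Rational(731, 568), 318) = Rational(181355, 568)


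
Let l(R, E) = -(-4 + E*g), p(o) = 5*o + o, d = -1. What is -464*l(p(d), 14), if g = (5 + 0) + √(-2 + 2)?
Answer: 30624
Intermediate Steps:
g = 5 (g = 5 + √0 = 5 + 0 = 5)
p(o) = 6*o
l(R, E) = 4 - 5*E (l(R, E) = -(-4 + E*5) = -(-4 + 5*E) = 4 - 5*E)
-464*l(p(d), 14) = -464*(4 - 5*14) = -464*(4 - 70) = -464*(-66) = 30624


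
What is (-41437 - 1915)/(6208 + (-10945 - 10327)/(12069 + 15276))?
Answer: -148182555/21217061 ≈ -6.9841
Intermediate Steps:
(-41437 - 1915)/(6208 + (-10945 - 10327)/(12069 + 15276)) = -43352/(6208 - 21272/27345) = -43352/169736488/27345 = -43352*27345/169736488 = -148182555/21217061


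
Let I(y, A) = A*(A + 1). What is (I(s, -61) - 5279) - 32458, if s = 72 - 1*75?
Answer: -34077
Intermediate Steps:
s = -3 (s = 72 - 75 = -3)
I(y, A) = A*(1 + A)
(I(s, -61) - 5279) - 32458 = (-61*(1 - 61) - 5279) - 32458 = (-61*(-60) - 5279) - 32458 = (3660 - 5279) - 32458 = -1619 - 32458 = -34077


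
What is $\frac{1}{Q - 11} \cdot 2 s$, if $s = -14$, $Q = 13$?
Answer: $-14$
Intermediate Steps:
$\frac{1}{Q - 11} \cdot 2 s = \frac{1}{13 - 11} \cdot 2 \left(-14\right) = \frac{1}{2} \cdot 2 \left(-14\right) = 1 \left(-14\right) = -14$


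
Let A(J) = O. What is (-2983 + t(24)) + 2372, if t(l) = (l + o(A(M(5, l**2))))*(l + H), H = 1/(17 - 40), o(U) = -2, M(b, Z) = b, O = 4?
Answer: -1931/23 ≈ -83.957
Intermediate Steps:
A(J) = 4
H = -1/23 (H = 1/(-23) = -1/23 ≈ -0.043478)
t(l) = (-2 + l)*(-1/23 + l) (t(l) = (l - 2)*(l - 1/23) = (-2 + l)*(-1/23 + l))
(-2983 + t(24)) + 2372 = (-2983 + (2/23 + 24**2 - 47/23*24)) + 2372 = (-2983 + (2/23 + 576 - 1128/23)) + 2372 = (-2983 + 12122/23) + 2372 = -56487/23 + 2372 = -1931/23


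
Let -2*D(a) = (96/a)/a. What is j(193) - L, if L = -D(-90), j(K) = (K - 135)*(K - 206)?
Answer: -508954/675 ≈ -754.01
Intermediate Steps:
j(K) = (-206 + K)*(-135 + K) (j(K) = (-135 + K)*(-206 + K) = (-206 + K)*(-135 + K))
D(a) = -48/a**2 (D(a) = -96/a/(2*a) = -48/a**2)
L = 4/675 (L = -(-48)/(-90)**2 = -(-48)/8100 = -1*(-4/675) = 4/675 ≈ 0.0059259)
j(193) - L = (27810 + 193**2 - 341*193) - 1*4/675 = (27810 + 37249 - 65813) - 4/675 = -754 - 4/675 = -508954/675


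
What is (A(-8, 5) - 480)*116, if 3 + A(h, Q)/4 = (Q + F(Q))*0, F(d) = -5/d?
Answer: -57072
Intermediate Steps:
A(h, Q) = -12 (A(h, Q) = -12 + 4*((Q - 5/Q)*0) = -12 + 4*0 = -12 + 0 = -12)
(A(-8, 5) - 480)*116 = (-12 - 480)*116 = -492*116 = -57072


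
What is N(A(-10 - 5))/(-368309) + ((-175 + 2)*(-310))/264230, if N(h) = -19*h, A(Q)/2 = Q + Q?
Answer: 1945118947/9731828707 ≈ 0.19987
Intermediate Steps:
A(Q) = 4*Q (A(Q) = 2*(Q + Q) = 2*(2*Q) = 4*Q)
N(A(-10 - 5))/(-368309) + ((-175 + 2)*(-310))/264230 = -76*(-10 - 5)/(-368309) + ((-175 + 2)*(-310))/264230 = -76*(-15)*(-1/368309) - 173*(-310)*(1/264230) = -19*(-60)*(-1/368309) + 53630*(1/264230) = 1140*(-1/368309) + 5363/26423 = -1140/368309 + 5363/26423 = 1945118947/9731828707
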